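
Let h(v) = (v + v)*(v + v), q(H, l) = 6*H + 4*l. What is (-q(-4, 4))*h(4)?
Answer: 512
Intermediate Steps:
q(H, l) = 4*l + 6*H
h(v) = 4*v² (h(v) = (2*v)*(2*v) = 4*v²)
(-q(-4, 4))*h(4) = (-(4*4 + 6*(-4)))*(4*4²) = (-(16 - 24))*(4*16) = -1*(-8)*64 = 8*64 = 512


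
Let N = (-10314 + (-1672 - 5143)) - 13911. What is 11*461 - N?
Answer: 36111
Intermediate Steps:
N = -31040 (N = (-10314 - 6815) - 13911 = -17129 - 13911 = -31040)
11*461 - N = 11*461 - 1*(-31040) = 5071 + 31040 = 36111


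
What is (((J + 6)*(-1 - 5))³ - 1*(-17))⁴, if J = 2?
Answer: 149495387132437890625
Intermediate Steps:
(((J + 6)*(-1 - 5))³ - 1*(-17))⁴ = (((2 + 6)*(-1 - 5))³ - 1*(-17))⁴ = ((8*(-6))³ + 17)⁴ = ((-48)³ + 17)⁴ = (-110592 + 17)⁴ = (-110575)⁴ = 149495387132437890625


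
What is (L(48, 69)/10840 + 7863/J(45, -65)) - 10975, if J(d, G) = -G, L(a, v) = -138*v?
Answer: -764836901/70460 ≈ -10855.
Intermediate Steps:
(L(48, 69)/10840 + 7863/J(45, -65)) - 10975 = (-138*69/10840 + 7863/((-1*(-65)))) - 10975 = (-9522*1/10840 + 7863/65) - 10975 = (-4761/5420 + 7863*(1/65)) - 10975 = (-4761/5420 + 7863/65) - 10975 = 8461599/70460 - 10975 = -764836901/70460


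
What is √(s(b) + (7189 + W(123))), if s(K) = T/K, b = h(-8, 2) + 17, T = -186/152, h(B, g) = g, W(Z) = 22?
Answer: √10412591/38 ≈ 84.917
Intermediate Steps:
T = -93/76 (T = -186*1/152 = -93/76 ≈ -1.2237)
b = 19 (b = 2 + 17 = 19)
s(K) = -93/(76*K)
√(s(b) + (7189 + W(123))) = √(-93/76/19 + (7189 + 22)) = √(-93/76*1/19 + 7211) = √(-93/1444 + 7211) = √(10412591/1444) = √10412591/38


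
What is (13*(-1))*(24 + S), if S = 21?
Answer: -585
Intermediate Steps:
(13*(-1))*(24 + S) = (13*(-1))*(24 + 21) = -13*45 = -585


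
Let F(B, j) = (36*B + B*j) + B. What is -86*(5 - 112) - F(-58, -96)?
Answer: 5780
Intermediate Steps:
F(B, j) = 37*B + B*j
-86*(5 - 112) - F(-58, -96) = -86*(5 - 112) - (-58)*(37 - 96) = -86*(-107) - (-58)*(-59) = 9202 - 1*3422 = 9202 - 3422 = 5780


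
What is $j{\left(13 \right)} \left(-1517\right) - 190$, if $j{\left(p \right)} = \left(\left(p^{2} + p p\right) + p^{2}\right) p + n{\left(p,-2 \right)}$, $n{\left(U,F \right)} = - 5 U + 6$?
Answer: $-9909234$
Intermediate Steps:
$n{\left(U,F \right)} = 6 - 5 U$
$j{\left(p \right)} = 6 - 5 p + 3 p^{3}$ ($j{\left(p \right)} = \left(\left(p^{2} + p p\right) + p^{2}\right) p - \left(-6 + 5 p\right) = \left(\left(p^{2} + p^{2}\right) + p^{2}\right) p - \left(-6 + 5 p\right) = \left(2 p^{2} + p^{2}\right) p - \left(-6 + 5 p\right) = 3 p^{2} p - \left(-6 + 5 p\right) = 3 p^{3} - \left(-6 + 5 p\right) = 6 - 5 p + 3 p^{3}$)
$j{\left(13 \right)} \left(-1517\right) - 190 = \left(6 - 65 + 3 \cdot 13^{3}\right) \left(-1517\right) - 190 = \left(6 - 65 + 3 \cdot 2197\right) \left(-1517\right) - 190 = \left(6 - 65 + 6591\right) \left(-1517\right) - 190 = 6532 \left(-1517\right) - 190 = -9909044 - 190 = -9909234$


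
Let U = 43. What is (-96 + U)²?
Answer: 2809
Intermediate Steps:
(-96 + U)² = (-96 + 43)² = (-53)² = 2809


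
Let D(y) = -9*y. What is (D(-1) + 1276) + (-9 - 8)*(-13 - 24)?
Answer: 1914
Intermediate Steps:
(D(-1) + 1276) + (-9 - 8)*(-13 - 24) = (-9*(-1) + 1276) + (-9 - 8)*(-13 - 24) = (9 + 1276) - 17*(-37) = 1285 + 629 = 1914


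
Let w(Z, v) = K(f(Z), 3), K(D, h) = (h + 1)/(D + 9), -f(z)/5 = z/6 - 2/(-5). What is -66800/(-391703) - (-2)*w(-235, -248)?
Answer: 100097344/476702551 ≈ 0.20998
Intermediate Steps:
f(z) = -2 - 5*z/6 (f(z) = -5*(z/6 - 2/(-5)) = -5*(z*(⅙) - 2*(-⅕)) = -5*(z/6 + ⅖) = -5*(⅖ + z/6) = -2 - 5*z/6)
K(D, h) = (1 + h)/(9 + D)
w(Z, v) = 4/(7 - 5*Z/6) (w(Z, v) = (1 + 3)/(9 + (-2 - 5*Z/6)) = 4/(7 - 5*Z/6))
-66800/(-391703) - (-2)*w(-235, -248) = -66800/(-391703) - (-2)*(-24/(-42 + 5*(-235))) = -66800*(-1/391703) - (-2)*(-24/(-42 - 1175)) = 66800/391703 - (-2)*(-24/(-1217)) = 66800/391703 - (-2)*(-24*(-1/1217)) = 66800/391703 - (-2)*24/1217 = 66800/391703 - 1*(-48/1217) = 66800/391703 + 48/1217 = 100097344/476702551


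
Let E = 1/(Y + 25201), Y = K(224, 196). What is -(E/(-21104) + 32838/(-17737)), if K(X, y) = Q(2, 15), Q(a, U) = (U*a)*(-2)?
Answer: 17423043672169/9410820552368 ≈ 1.8514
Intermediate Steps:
Q(a, U) = -2*U*a
K(X, y) = -60 (K(X, y) = -2*15*2 = -60)
Y = -60
E = 1/25141 (E = 1/(-60 + 25201) = 1/25141 ≈ 3.9776e-5)
-(E/(-21104) + 32838/(-17737)) = -((1/25141)/(-21104) + 32838/(-17737)) = -((1/25141)*(-1/21104) + 32838*(-1/17737)) = -(-1/530575664 - 32838/17737) = -1*(-17423043672169/9410820552368) = 17423043672169/9410820552368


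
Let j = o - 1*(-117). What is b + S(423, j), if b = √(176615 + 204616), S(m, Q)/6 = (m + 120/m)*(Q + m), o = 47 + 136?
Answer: 86301618/47 + 3*√42359 ≈ 1.8368e+6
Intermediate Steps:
o = 183
j = 300 (j = 183 - 1*(-117) = 183 + 117 = 300)
S(m, Q) = 6*(Q + m)*(m + 120/m) (S(m, Q) = 6*((m + 120/m)*(Q + m)) = 6*((Q + m)*(m + 120/m)) = 6*(Q + m)*(m + 120/m))
b = 3*√42359 (b = √381231 = 3*√42359 ≈ 617.44)
b + S(423, j) = 3*√42359 + 6*(120*300 + 423*(120 + 423² + 300*423))/423 = 3*√42359 + 6*(1/423)*(36000 + 423*(120 + 178929 + 126900)) = 3*√42359 + 6*(1/423)*(36000 + 423*305949) = 3*√42359 + 6*(1/423)*(36000 + 129416427) = 3*√42359 + 6*(1/423)*129452427 = 3*√42359 + 86301618/47 = 86301618/47 + 3*√42359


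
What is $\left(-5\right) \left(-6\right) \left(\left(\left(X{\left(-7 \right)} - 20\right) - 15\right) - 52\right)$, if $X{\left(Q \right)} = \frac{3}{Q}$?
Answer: $- \frac{18360}{7} \approx -2622.9$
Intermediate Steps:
$\left(-5\right) \left(-6\right) \left(\left(\left(X{\left(-7 \right)} - 20\right) - 15\right) - 52\right) = \left(-5\right) \left(-6\right) \left(\left(\left(\frac{3}{-7} - 20\right) - 15\right) - 52\right) = 30 \left(\left(\left(3 \left(- \frac{1}{7}\right) - 20\right) - 15\right) - 52\right) = 30 \left(\left(\left(- \frac{3}{7} - 20\right) - 15\right) - 52\right) = 30 \left(\left(- \frac{143}{7} - 15\right) - 52\right) = 30 \left(- \frac{248}{7} - 52\right) = 30 \left(- \frac{612}{7}\right) = - \frac{18360}{7}$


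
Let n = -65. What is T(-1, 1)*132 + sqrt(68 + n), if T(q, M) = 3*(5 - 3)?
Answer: 792 + sqrt(3) ≈ 793.73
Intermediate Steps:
T(q, M) = 6 (T(q, M) = 3*2 = 6)
T(-1, 1)*132 + sqrt(68 + n) = 6*132 + sqrt(68 - 65) = 792 + sqrt(3)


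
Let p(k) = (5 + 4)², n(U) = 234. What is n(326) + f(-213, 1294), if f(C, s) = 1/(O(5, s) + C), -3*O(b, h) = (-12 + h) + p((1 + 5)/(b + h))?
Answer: 468465/2002 ≈ 234.00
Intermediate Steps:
p(k) = 81 (p(k) = 9² = 81)
O(b, h) = -23 - h/3 (O(b, h) = -((-12 + h) + 81)/3 = -(69 + h)/3 = -23 - h/3)
f(C, s) = 1/(-23 + C - s/3) (f(C, s) = 1/((-23 - s/3) + C) = 1/(-23 + C - s/3))
n(326) + f(-213, 1294) = 234 - 3/(69 + 1294 - 3*(-213)) = 234 - 3/(69 + 1294 + 639) = 234 - 3/2002 = 468465/2002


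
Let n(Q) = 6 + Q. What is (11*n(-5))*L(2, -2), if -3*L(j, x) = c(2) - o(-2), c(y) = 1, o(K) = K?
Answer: -11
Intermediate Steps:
L(j, x) = -1 (L(j, x) = -(1 - 1*(-2))/3 = -(1 + 2)/3 = -1/3*3 = -1)
(11*n(-5))*L(2, -2) = (11*(6 - 5))*(-1) = (11*1)*(-1) = 11*(-1) = -11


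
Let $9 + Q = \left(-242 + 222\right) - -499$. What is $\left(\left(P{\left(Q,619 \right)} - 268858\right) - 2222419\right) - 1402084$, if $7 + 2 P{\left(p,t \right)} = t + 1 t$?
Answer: $- \frac{7785491}{2} \approx -3.8927 \cdot 10^{6}$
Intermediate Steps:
$Q = 470$ ($Q = -9 + \left(\left(-242 + 222\right) - -499\right) = -9 + \left(-20 + 499\right) = -9 + 479 = 470$)
$P{\left(p,t \right)} = - \frac{7}{2} + t$ ($P{\left(p,t \right)} = - \frac{7}{2} + \frac{t + 1 t}{2} = - \frac{7}{2} + \frac{t + t}{2} = - \frac{7}{2} + \frac{2 t}{2} = - \frac{7}{2} + t$)
$\left(\left(P{\left(Q,619 \right)} - 268858\right) - 2222419\right) - 1402084 = \left(\left(\left(- \frac{7}{2} + 619\right) - 268858\right) - 2222419\right) - 1402084 = \left(\left(\frac{1231}{2} - 268858\right) - 2222419\right) - 1402084 = \left(- \frac{536485}{2} - 2222419\right) - 1402084 = - \frac{4981323}{2} - 1402084 = - \frac{7785491}{2}$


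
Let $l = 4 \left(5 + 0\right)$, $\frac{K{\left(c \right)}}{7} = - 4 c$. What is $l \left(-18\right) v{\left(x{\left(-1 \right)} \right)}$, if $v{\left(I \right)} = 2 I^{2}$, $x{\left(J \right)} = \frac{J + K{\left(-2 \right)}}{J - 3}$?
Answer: $-136125$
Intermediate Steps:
$K{\left(c \right)} = - 28 c$ ($K{\left(c \right)} = 7 \left(- 4 c\right) = - 28 c$)
$l = 20$ ($l = 4 \cdot 5 = 20$)
$x{\left(J \right)} = \frac{56 + J}{-3 + J}$ ($x{\left(J \right)} = \frac{J - -56}{J - 3} = \frac{J + 56}{-3 + J} = \frac{56 + J}{-3 + J}$)
$l \left(-18\right) v{\left(x{\left(-1 \right)} \right)} = 20 \left(-18\right) 2 \left(\frac{56 - 1}{-3 - 1}\right)^{2} = - 360 \cdot 2 \left(\frac{1}{-4} \cdot 55\right)^{2} = - 360 \cdot 2 \left(\left(- \frac{1}{4}\right) 55\right)^{2} = - 360 \cdot 2 \left(- \frac{55}{4}\right)^{2} = - 360 \cdot 2 \cdot \frac{3025}{16} = \left(-360\right) \frac{3025}{8} = -136125$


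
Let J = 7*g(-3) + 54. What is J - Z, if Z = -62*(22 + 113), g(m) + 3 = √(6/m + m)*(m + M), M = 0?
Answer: 8403 - 21*I*√5 ≈ 8403.0 - 46.957*I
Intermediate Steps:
g(m) = -3 + m*√(m + 6/m) (g(m) = -3 + √(6/m + m)*(m + 0) = -3 + √(m + 6/m)*m = -3 + m*√(m + 6/m))
Z = -8370 (Z = -62*135 = -8370)
J = 33 - 21*I*√5 (J = 7*(-3 - 3*√(-3 + 6/(-3))) + 54 = 7*(-3 - 3*√(-3 + 6*(-⅓))) + 54 = 7*(-3 - 3*√(-3 - 2)) + 54 = 7*(-3 - 3*I*√5) + 54 = (-21 - 21*I*√5) + 54 = 33 - 21*I*√5 ≈ 33.0 - 46.957*I)
J - Z = (33 - 21*I*√5) - 1*(-8370) = (33 - 21*I*√5) + 8370 = 8403 - 21*I*√5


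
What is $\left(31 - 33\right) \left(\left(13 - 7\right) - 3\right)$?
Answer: $-6$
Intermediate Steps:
$\left(31 - 33\right) \left(\left(13 - 7\right) - 3\right) = - 2 \left(6 - 3\right) = \left(-2\right) 3 = -6$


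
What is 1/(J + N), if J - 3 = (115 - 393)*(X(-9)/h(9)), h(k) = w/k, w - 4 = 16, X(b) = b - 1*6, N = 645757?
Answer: 2/1295273 ≈ 1.5441e-6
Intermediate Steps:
X(b) = -6 + b (X(b) = b - 6 = -6 + b)
w = 20 (w = 4 + 16 = 20)
h(k) = 20/k
J = 3759/2 (J = 3 + (115 - 393)*((-6 - 9)/((20/9))) = 3 - (-4170)/(20*(1/9)) = 3 - (-4170)/20/9 = 3 - (-4170)*9/20 = 3 - 278*(-27/4) = 3 + 3753/2 = 3759/2 ≈ 1879.5)
1/(J + N) = 1/(3759/2 + 645757) = 1/(1295273/2) = 2/1295273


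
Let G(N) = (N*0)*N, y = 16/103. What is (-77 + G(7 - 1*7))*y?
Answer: -1232/103 ≈ -11.961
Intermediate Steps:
y = 16/103 (y = 16*(1/103) = 16/103 ≈ 0.15534)
G(N) = 0 (G(N) = 0*N = 0)
(-77 + G(7 - 1*7))*y = (-77 + 0)*(16/103) = -77*16/103 = -1232/103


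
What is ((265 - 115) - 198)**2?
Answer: 2304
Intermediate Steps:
((265 - 115) - 198)**2 = (150 - 198)**2 = (-48)**2 = 2304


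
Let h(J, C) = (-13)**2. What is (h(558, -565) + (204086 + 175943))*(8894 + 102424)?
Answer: 42322880964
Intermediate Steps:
h(J, C) = 169
(h(558, -565) + (204086 + 175943))*(8894 + 102424) = (169 + (204086 + 175943))*(8894 + 102424) = (169 + 380029)*111318 = 380198*111318 = 42322880964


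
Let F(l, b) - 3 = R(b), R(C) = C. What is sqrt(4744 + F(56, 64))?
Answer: sqrt(4811) ≈ 69.361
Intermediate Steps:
F(l, b) = 3 + b
sqrt(4744 + F(56, 64)) = sqrt(4744 + (3 + 64)) = sqrt(4744 + 67) = sqrt(4811)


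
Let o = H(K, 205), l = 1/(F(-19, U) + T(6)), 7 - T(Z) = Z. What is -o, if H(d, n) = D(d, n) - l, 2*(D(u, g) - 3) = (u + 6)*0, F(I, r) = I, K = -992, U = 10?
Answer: -55/18 ≈ -3.0556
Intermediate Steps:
T(Z) = 7 - Z
D(u, g) = 3 (D(u, g) = 3 + ((u + 6)*0)/2 = 3 + ((6 + u)*0)/2 = 3 + (½)*0 = 3 + 0 = 3)
l = -1/18 (l = 1/(-19 + (7 - 1*6)) = 1/(-19 + (7 - 6)) = 1/(-19 + 1) = 1/(-18) = -1/18 ≈ -0.055556)
H(d, n) = 55/18 (H(d, n) = 3 - 1*(-1/18) = 3 + 1/18 = 55/18)
o = 55/18 ≈ 3.0556
-o = -1*55/18 = -55/18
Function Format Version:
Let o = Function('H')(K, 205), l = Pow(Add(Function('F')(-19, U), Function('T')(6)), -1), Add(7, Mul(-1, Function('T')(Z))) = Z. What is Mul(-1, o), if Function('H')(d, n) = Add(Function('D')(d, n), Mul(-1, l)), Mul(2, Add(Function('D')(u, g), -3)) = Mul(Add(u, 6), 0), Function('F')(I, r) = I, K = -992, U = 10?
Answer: Rational(-55, 18) ≈ -3.0556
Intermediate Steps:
Function('T')(Z) = Add(7, Mul(-1, Z))
Function('D')(u, g) = 3 (Function('D')(u, g) = Add(3, Mul(Rational(1, 2), Mul(Add(u, 6), 0))) = Add(3, Mul(Rational(1, 2), Mul(Add(6, u), 0))) = Add(3, Mul(Rational(1, 2), 0)) = Add(3, 0) = 3)
l = Rational(-1, 18) (l = Pow(Add(-19, Add(7, Mul(-1, 6))), -1) = Pow(Add(-19, Add(7, -6)), -1) = Pow(Add(-19, 1), -1) = Pow(-18, -1) = Rational(-1, 18) ≈ -0.055556)
Function('H')(d, n) = Rational(55, 18) (Function('H')(d, n) = Add(3, Mul(-1, Rational(-1, 18))) = Add(3, Rational(1, 18)) = Rational(55, 18))
o = Rational(55, 18) ≈ 3.0556
Mul(-1, o) = Mul(-1, Rational(55, 18)) = Rational(-55, 18)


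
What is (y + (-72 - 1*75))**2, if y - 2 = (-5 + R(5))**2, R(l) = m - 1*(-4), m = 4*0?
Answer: 20736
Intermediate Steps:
m = 0
R(l) = 4 (R(l) = 0 - 1*(-4) = 0 + 4 = 4)
y = 3 (y = 2 + (-5 + 4)**2 = 2 + (-1)**2 = 2 + 1 = 3)
(y + (-72 - 1*75))**2 = (3 + (-72 - 1*75))**2 = (3 + (-72 - 75))**2 = (3 - 147)**2 = (-144)**2 = 20736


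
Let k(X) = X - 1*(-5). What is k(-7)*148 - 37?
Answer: -333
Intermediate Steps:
k(X) = 5 + X (k(X) = X + 5 = 5 + X)
k(-7)*148 - 37 = (5 - 7)*148 - 37 = -2*148 - 37 = -296 - 37 = -333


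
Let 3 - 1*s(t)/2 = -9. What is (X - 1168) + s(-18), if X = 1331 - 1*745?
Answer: -558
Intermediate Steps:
s(t) = 24 (s(t) = 6 - 2*(-9) = 6 + 18 = 24)
X = 586 (X = 1331 - 745 = 586)
(X - 1168) + s(-18) = (586 - 1168) + 24 = -582 + 24 = -558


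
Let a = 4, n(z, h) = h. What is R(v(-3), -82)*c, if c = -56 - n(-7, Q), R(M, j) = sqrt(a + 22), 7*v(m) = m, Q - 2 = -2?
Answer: -56*sqrt(26) ≈ -285.54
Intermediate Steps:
Q = 0 (Q = 2 - 2 = 0)
v(m) = m/7
R(M, j) = sqrt(26) (R(M, j) = sqrt(4 + 22) = sqrt(26))
c = -56 (c = -56 - 1*0 = -56 + 0 = -56)
R(v(-3), -82)*c = sqrt(26)*(-56) = -56*sqrt(26)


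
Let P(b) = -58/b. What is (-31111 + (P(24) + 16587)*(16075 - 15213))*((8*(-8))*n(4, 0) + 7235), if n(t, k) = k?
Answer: 619234960765/6 ≈ 1.0321e+11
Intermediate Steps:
(-31111 + (P(24) + 16587)*(16075 - 15213))*((8*(-8))*n(4, 0) + 7235) = (-31111 + (-58/24 + 16587)*(16075 - 15213))*((8*(-8))*0 + 7235) = (-31111 + (-58*1/24 + 16587)*862)*(-64*0 + 7235) = (-31111 + (-29/12 + 16587)*862)*(0 + 7235) = (-31111 + (199015/12)*862)*7235 = (-31111 + 85775465/6)*7235 = (85588799/6)*7235 = 619234960765/6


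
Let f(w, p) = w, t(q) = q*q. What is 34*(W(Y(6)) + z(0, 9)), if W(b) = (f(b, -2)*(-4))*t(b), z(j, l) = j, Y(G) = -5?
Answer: 17000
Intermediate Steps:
t(q) = q**2
W(b) = -4*b**3 (W(b) = (b*(-4))*b**2 = (-4*b)*b**2 = -4*b**3)
34*(W(Y(6)) + z(0, 9)) = 34*(-4*(-5)**3 + 0) = 34*(-4*(-125) + 0) = 34*(500 + 0) = 34*500 = 17000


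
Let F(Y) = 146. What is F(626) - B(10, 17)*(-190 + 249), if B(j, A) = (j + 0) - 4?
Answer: -208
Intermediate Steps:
B(j, A) = -4 + j (B(j, A) = j - 4 = -4 + j)
F(626) - B(10, 17)*(-190 + 249) = 146 - (-4 + 10)*(-190 + 249) = 146 - 6*59 = 146 - 1*354 = 146 - 354 = -208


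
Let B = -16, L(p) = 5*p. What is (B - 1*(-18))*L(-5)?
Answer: -50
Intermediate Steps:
(B - 1*(-18))*L(-5) = (-16 - 1*(-18))*(5*(-5)) = (-16 + 18)*(-25) = 2*(-25) = -50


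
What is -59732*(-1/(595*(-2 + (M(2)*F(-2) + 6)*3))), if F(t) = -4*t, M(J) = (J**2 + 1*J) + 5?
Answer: 14933/41650 ≈ 0.35854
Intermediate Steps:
M(J) = 5 + J + J**2 (M(J) = (J**2 + J) + 5 = (J + J**2) + 5 = 5 + J + J**2)
-59732*(-1/(595*(-2 + (M(2)*F(-2) + 6)*3))) = -59732*(-1/(595*(-2 + ((5 + 2 + 2**2)*(-4*(-2)) + 6)*3))) = -59732*(-1/(595*(-2 + ((5 + 2 + 4)*8 + 6)*3))) = -59732*(-1/(595*(-2 + (11*8 + 6)*3))) = -59732*(-1/(595*(-2 + (88 + 6)*3))) = -59732*(-1/(595*(-2 + 94*3))) = -59732*(-1/(595*(-2 + 282))) = -59732/((280*(-17))*35) = -59732/((-4760*35)) = -59732/(-166600) = -59732*(-1/166600) = 14933/41650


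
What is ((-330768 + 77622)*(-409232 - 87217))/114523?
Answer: 125674078554/114523 ≈ 1.0974e+6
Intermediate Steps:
((-330768 + 77622)*(-409232 - 87217))/114523 = -253146*(-496449)*(1/114523) = 125674078554*(1/114523) = 125674078554/114523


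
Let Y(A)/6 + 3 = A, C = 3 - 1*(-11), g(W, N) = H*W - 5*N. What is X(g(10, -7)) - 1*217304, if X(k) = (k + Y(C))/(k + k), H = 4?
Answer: -10865153/50 ≈ -2.1730e+5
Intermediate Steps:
g(W, N) = -5*N + 4*W (g(W, N) = 4*W - 5*N = -5*N + 4*W)
C = 14 (C = 3 + 11 = 14)
Y(A) = -18 + 6*A
X(k) = (66 + k)/(2*k) (X(k) = (k + (-18 + 6*14))/(k + k) = (k + (-18 + 84))/((2*k)) = (k + 66)*(1/(2*k)) = (66 + k)*(1/(2*k)) = (66 + k)/(2*k))
X(g(10, -7)) - 1*217304 = (66 + (-5*(-7) + 4*10))/(2*(-5*(-7) + 4*10)) - 1*217304 = (66 + (35 + 40))/(2*(35 + 40)) - 217304 = (½)*(66 + 75)/75 - 217304 = (½)*(1/75)*141 - 217304 = 47/50 - 217304 = -10865153/50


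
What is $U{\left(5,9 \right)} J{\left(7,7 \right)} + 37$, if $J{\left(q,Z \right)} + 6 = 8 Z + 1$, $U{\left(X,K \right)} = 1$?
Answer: $88$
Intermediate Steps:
$J{\left(q,Z \right)} = -5 + 8 Z$ ($J{\left(q,Z \right)} = -6 + \left(8 Z + 1\right) = -6 + \left(1 + 8 Z\right) = -5 + 8 Z$)
$U{\left(5,9 \right)} J{\left(7,7 \right)} + 37 = 1 \left(-5 + 8 \cdot 7\right) + 37 = 1 \left(-5 + 56\right) + 37 = 1 \cdot 51 + 37 = 51 + 37 = 88$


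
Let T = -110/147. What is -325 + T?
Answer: -47885/147 ≈ -325.75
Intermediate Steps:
T = -110/147 (T = -110*1/147 = -110/147 ≈ -0.74830)
-325 + T = -325 - 110/147 = -47885/147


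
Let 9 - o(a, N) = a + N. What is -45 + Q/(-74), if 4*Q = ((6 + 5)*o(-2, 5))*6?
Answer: -3429/74 ≈ -46.338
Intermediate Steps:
o(a, N) = 9 - N - a (o(a, N) = 9 - (a + N) = 9 - (N + a) = 9 + (-N - a) = 9 - N - a)
Q = 99 (Q = (((6 + 5)*(9 - 1*5 - 1*(-2)))*6)/4 = ((11*(9 - 5 + 2))*6)/4 = ((11*6)*6)/4 = (66*6)/4 = (¼)*396 = 99)
-45 + Q/(-74) = -45 + 99/(-74) = -45 + 99*(-1/74) = -45 - 99/74 = -3429/74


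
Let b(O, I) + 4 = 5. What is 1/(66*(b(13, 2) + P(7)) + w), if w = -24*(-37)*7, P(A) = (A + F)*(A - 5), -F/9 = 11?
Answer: -1/5862 ≈ -0.00017059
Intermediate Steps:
F = -99 (F = -9*11 = -99)
b(O, I) = 1 (b(O, I) = -4 + 5 = 1)
P(A) = (-99 + A)*(-5 + A) (P(A) = (A - 99)*(A - 5) = (-99 + A)*(-5 + A))
w = 6216 (w = 888*7 = 6216)
1/(66*(b(13, 2) + P(7)) + w) = 1/(66*(1 + (495 + 7² - 104*7)) + 6216) = 1/(66*(1 + (495 + 49 - 728)) + 6216) = 1/(66*(1 - 184) + 6216) = 1/(66*(-183) + 6216) = 1/(-12078 + 6216) = 1/(-5862) = -1/5862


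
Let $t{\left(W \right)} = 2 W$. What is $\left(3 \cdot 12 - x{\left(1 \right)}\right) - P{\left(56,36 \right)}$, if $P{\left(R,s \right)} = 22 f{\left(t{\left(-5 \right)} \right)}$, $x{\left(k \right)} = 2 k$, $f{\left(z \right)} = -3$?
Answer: $100$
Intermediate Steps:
$P{\left(R,s \right)} = -66$ ($P{\left(R,s \right)} = 22 \left(-3\right) = -66$)
$\left(3 \cdot 12 - x{\left(1 \right)}\right) - P{\left(56,36 \right)} = \left(3 \cdot 12 - 2 \cdot 1\right) - -66 = \left(36 - 2\right) + 66 = 34 + 66 = 100$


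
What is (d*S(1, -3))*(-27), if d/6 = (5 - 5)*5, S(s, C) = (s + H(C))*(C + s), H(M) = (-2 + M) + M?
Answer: 0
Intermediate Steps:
H(M) = -2 + 2*M
S(s, C) = (C + s)*(-2 + s + 2*C) (S(s, C) = (s + (-2 + 2*C))*(C + s) = (-2 + s + 2*C)*(C + s) = (C + s)*(-2 + s + 2*C))
d = 0 (d = 6*((5 - 5)*5) = 6*(0*5) = 6*0 = 0)
(d*S(1, -3))*(-27) = (0*(1**2 - 3*1 + 2*(-3)*(-1 - 3) + 2*1*(-1 - 3)))*(-27) = (0*(1 - 3 + 2*(-3)*(-4) + 2*1*(-4)))*(-27) = (0*(1 - 3 + 24 - 8))*(-27) = (0*14)*(-27) = 0*(-27) = 0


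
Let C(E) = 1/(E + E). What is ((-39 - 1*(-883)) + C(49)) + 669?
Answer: 148275/98 ≈ 1513.0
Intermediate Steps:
C(E) = 1/(2*E)
((-39 - 1*(-883)) + C(49)) + 669 = ((-39 - 1*(-883)) + (1/2)/49) + 669 = ((-39 + 883) + (1/2)*(1/49)) + 669 = (844 + 1/98) + 669 = 82713/98 + 669 = 148275/98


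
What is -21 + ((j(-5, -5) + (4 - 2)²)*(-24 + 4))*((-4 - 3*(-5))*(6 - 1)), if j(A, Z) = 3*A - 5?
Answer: 17579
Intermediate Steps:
j(A, Z) = -5 + 3*A
-21 + ((j(-5, -5) + (4 - 2)²)*(-24 + 4))*((-4 - 3*(-5))*(6 - 1)) = -21 + (((-5 + 3*(-5)) + (4 - 2)²)*(-24 + 4))*((-4 - 3*(-5))*(6 - 1)) = -21 + (((-5 - 15) + 2²)*(-20))*((-4 + 15)*5) = -21 + ((-20 + 4)*(-20))*(11*5) = -21 - 16*(-20)*55 = -21 + 320*55 = -21 + 17600 = 17579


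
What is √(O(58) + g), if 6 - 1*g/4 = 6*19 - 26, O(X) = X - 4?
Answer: I*√274 ≈ 16.553*I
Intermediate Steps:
O(X) = -4 + X
g = -328 (g = 24 - 4*(6*19 - 26) = 24 - 4*(114 - 26) = 24 - 4*88 = 24 - 352 = -328)
√(O(58) + g) = √((-4 + 58) - 328) = √(54 - 328) = √(-274) = I*√274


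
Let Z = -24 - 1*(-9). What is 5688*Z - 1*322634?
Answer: -407954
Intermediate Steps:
Z = -15 (Z = -24 + 9 = -15)
5688*Z - 1*322634 = 5688*(-15) - 1*322634 = -85320 - 322634 = -407954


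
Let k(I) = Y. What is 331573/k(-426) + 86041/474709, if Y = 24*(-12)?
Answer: -157375907449/136716192 ≈ -1151.1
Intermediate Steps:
Y = -288
k(I) = -288
331573/k(-426) + 86041/474709 = 331573/(-288) + 86041/474709 = 331573*(-1/288) + 86041*(1/474709) = -331573/288 + 86041/474709 = -157375907449/136716192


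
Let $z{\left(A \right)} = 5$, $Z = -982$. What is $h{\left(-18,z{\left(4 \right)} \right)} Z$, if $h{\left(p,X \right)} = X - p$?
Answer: $-22586$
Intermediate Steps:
$h{\left(-18,z{\left(4 \right)} \right)} Z = \left(5 - -18\right) \left(-982\right) = \left(5 + 18\right) \left(-982\right) = 23 \left(-982\right) = -22586$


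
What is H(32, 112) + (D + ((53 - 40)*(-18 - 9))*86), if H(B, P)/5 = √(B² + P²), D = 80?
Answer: -30106 + 80*√53 ≈ -29524.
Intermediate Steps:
H(B, P) = 5*√(B² + P²)
H(32, 112) + (D + ((53 - 40)*(-18 - 9))*86) = 5*√(32² + 112²) + (80 + ((53 - 40)*(-18 - 9))*86) = 5*√(1024 + 12544) + (80 + (13*(-27))*86) = 5*√13568 + (80 - 351*86) = 5*(16*√53) + (80 - 30186) = 80*√53 - 30106 = -30106 + 80*√53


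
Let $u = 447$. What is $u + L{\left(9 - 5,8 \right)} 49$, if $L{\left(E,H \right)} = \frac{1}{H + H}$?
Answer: $\frac{7201}{16} \approx 450.06$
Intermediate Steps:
$L{\left(E,H \right)} = \frac{1}{2 H}$
$u + L{\left(9 - 5,8 \right)} 49 = 447 + \frac{1}{2 \cdot 8} \cdot 49 = 447 + \frac{1}{2} \cdot \frac{1}{8} \cdot 49 = 447 + \frac{1}{16} \cdot 49 = 447 + \frac{49}{16} = \frac{7201}{16}$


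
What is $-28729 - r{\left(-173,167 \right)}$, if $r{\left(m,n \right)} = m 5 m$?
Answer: $-178374$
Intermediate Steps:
$r{\left(m,n \right)} = 5 m^{2}$ ($r{\left(m,n \right)} = 5 m m = 5 m^{2}$)
$-28729 - r{\left(-173,167 \right)} = -28729 - 5 \left(-173\right)^{2} = -28729 - 5 \cdot 29929 = -28729 - 149645 = -178374$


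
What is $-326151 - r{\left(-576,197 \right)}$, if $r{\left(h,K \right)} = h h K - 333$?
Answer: $-65685690$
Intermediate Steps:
$r{\left(h,K \right)} = -333 + K h^{2}$ ($r{\left(h,K \right)} = h^{2} K - 333 = K h^{2} - 333 = -333 + K h^{2}$)
$-326151 - r{\left(-576,197 \right)} = -326151 - \left(-333 + 197 \left(-576\right)^{2}\right) = -326151 - \left(-333 + 197 \cdot 331776\right) = -326151 - \left(-333 + 65359872\right) = -326151 - 65359539 = -65685690$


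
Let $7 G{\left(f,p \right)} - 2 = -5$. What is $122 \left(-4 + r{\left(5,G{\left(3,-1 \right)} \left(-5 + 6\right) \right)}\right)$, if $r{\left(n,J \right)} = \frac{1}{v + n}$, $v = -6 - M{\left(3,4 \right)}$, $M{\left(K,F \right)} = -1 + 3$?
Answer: $- \frac{1586}{3} \approx -528.67$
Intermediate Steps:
$G{\left(f,p \right)} = - \frac{3}{7}$ ($G{\left(f,p \right)} = \frac{2}{7} + \frac{1}{7} \left(-5\right) = \frac{2}{7} - \frac{5}{7} = - \frac{3}{7}$)
$M{\left(K,F \right)} = 2$
$v = -8$ ($v = -6 - 2 = -8$)
$r{\left(n,J \right)} = \frac{1}{-8 + n}$
$122 \left(-4 + r{\left(5,G{\left(3,-1 \right)} \left(-5 + 6\right) \right)}\right) = 122 \left(-4 + \frac{1}{-8 + 5}\right) = 122 \left(-4 + \frac{1}{-3}\right) = 122 \left(-4 - \frac{1}{3}\right) = 122 \left(- \frac{13}{3}\right) = - \frac{1586}{3}$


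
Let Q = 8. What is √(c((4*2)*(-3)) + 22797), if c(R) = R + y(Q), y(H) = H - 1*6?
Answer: 5*√911 ≈ 150.91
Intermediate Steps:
y(H) = -6 + H (y(H) = H - 6 = -6 + H)
c(R) = 2 + R (c(R) = R + (-6 + 8) = R + 2 = 2 + R)
√(c((4*2)*(-3)) + 22797) = √((2 + (4*2)*(-3)) + 22797) = √((2 + 8*(-3)) + 22797) = √((2 - 24) + 22797) = √(-22 + 22797) = √22775 = 5*√911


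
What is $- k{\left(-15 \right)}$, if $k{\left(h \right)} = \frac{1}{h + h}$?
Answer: $\frac{1}{30} \approx 0.033333$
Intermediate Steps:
$k{\left(h \right)} = \frac{1}{2 h}$
$- k{\left(-15 \right)} = - \frac{1}{2 \left(-15\right)} = - \frac{-1}{2 \cdot 15} = \left(-1\right) \left(- \frac{1}{30}\right) = \frac{1}{30}$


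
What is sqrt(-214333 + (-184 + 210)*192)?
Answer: I*sqrt(209341) ≈ 457.54*I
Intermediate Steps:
sqrt(-214333 + (-184 + 210)*192) = sqrt(-214333 + 26*192) = sqrt(-214333 + 4992) = sqrt(-209341) = I*sqrt(209341)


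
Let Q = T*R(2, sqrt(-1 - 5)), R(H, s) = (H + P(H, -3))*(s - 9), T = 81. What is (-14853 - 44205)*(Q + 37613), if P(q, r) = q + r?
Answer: -2178295272 - 4783698*I*sqrt(6) ≈ -2.1783e+9 - 1.1718e+7*I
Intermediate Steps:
R(H, s) = (-9 + s)*(-3 + 2*H) (R(H, s) = (H + (H - 3))*(s - 9) = (H + (-3 + H))*(-9 + s) = (-3 + 2*H)*(-9 + s) = (-9 + s)*(-3 + 2*H))
Q = -729 + 81*I*sqrt(6) (Q = 81*(27 - 18*2 + 2*sqrt(-1 - 5) + sqrt(-1 - 5)*(-3 + 2)) = 81*(27 - 36 + 2*sqrt(-6) + sqrt(-6)*(-1)) = 81*(27 - 36 + 2*(I*sqrt(6)) + (I*sqrt(6))*(-1)) = 81*(27 - 36 + 2*I*sqrt(6) - I*sqrt(6)) = 81*(-9 + I*sqrt(6)) = -729 + 81*I*sqrt(6) ≈ -729.0 + 198.41*I)
(-14853 - 44205)*(Q + 37613) = (-14853 - 44205)*((-729 + 81*I*sqrt(6)) + 37613) = -59058*(36884 + 81*I*sqrt(6)) = -2178295272 - 4783698*I*sqrt(6)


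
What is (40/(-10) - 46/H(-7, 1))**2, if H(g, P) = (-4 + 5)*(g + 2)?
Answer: 676/25 ≈ 27.040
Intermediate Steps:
H(g, P) = 2 + g (H(g, P) = 1*(2 + g) = 2 + g)
(40/(-10) - 46/H(-7, 1))**2 = (40/(-10) - 46/(2 - 7))**2 = (40*(-1/10) - 46/(-5))**2 = (-4 - 46*(-1/5))**2 = (-4 + 46/5)**2 = (26/5)**2 = 676/25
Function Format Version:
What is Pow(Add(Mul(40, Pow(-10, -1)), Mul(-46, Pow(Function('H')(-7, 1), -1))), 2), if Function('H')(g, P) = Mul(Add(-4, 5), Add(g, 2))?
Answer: Rational(676, 25) ≈ 27.040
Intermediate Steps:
Function('H')(g, P) = Add(2, g) (Function('H')(g, P) = Mul(1, Add(2, g)) = Add(2, g))
Pow(Add(Mul(40, Pow(-10, -1)), Mul(-46, Pow(Function('H')(-7, 1), -1))), 2) = Pow(Add(Mul(40, Pow(-10, -1)), Mul(-46, Pow(Add(2, -7), -1))), 2) = Pow(Add(Mul(40, Rational(-1, 10)), Mul(-46, Pow(-5, -1))), 2) = Pow(Add(-4, Mul(-46, Rational(-1, 5))), 2) = Pow(Add(-4, Rational(46, 5)), 2) = Pow(Rational(26, 5), 2) = Rational(676, 25)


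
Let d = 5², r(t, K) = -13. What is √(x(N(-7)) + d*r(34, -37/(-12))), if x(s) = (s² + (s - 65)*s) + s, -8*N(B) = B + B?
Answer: 3*I*√766/4 ≈ 20.758*I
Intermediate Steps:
N(B) = -B/4 (N(B) = -(B + B)/8 = -B/4)
d = 25
x(s) = s + s² + s*(-65 + s) (x(s) = (s² + (-65 + s)*s) + s = (s² + s*(-65 + s)) + s = s + s² + s*(-65 + s))
√(x(N(-7)) + d*r(34, -37/(-12))) = √(2*(-¼*(-7))*(-32 - ¼*(-7)) + 25*(-13)) = √(2*(7/4)*(-32 + 7/4) - 325) = √(2*(7/4)*(-121/4) - 325) = √(-847/8 - 325) = √(-3447/8) = 3*I*√766/4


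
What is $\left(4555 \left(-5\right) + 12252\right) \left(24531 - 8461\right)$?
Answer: $-169104610$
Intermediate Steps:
$\left(4555 \left(-5\right) + 12252\right) \left(24531 - 8461\right) = \left(-22775 + 12252\right) 16070 = \left(-10523\right) 16070 = -169104610$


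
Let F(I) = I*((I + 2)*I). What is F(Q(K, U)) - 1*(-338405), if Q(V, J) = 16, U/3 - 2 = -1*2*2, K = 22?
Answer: 343013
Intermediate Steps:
U = -6 (U = 6 + 3*(-1*2*2) = 6 + 3*(-2*2) = 6 + 3*(-4) = 6 - 12 = -6)
F(I) = I²*(2 + I) (F(I) = I*((2 + I)*I) = I*(I*(2 + I)) = I²*(2 + I))
F(Q(K, U)) - 1*(-338405) = 16²*(2 + 16) - 1*(-338405) = 256*18 + 338405 = 4608 + 338405 = 343013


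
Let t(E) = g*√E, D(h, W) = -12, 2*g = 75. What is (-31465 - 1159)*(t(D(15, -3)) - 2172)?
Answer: 70859328 - 2446800*I*√3 ≈ 7.0859e+7 - 4.238e+6*I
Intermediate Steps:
g = 75/2 (g = (½)*75 = 75/2 ≈ 37.500)
t(E) = 75*√E/2
(-31465 - 1159)*(t(D(15, -3)) - 2172) = (-31465 - 1159)*(75*√(-12)/2 - 2172) = -32624*(75*(2*I*√3)/2 - 2172) = -32624*(75*I*√3 - 2172) = -32624*(-2172 + 75*I*√3) = 70859328 - 2446800*I*√3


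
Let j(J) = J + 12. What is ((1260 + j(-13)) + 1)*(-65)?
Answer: -81900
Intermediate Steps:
j(J) = 12 + J
((1260 + j(-13)) + 1)*(-65) = ((1260 + (12 - 13)) + 1)*(-65) = ((1260 - 1) + 1)*(-65) = (1259 + 1)*(-65) = 1260*(-65) = -81900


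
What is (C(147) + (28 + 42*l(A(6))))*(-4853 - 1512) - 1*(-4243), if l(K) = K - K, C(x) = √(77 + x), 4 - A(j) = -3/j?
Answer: -173977 - 25460*√14 ≈ -2.6924e+5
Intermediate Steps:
A(j) = 4 + 3/j (A(j) = 4 - (-3)/j = 4 + 3/j)
l(K) = 0
(C(147) + (28 + 42*l(A(6))))*(-4853 - 1512) - 1*(-4243) = (√(77 + 147) + (28 + 42*0))*(-4853 - 1512) - 1*(-4243) = (√224 + (28 + 0))*(-6365) + 4243 = (4*√14 + 28)*(-6365) + 4243 = (28 + 4*√14)*(-6365) + 4243 = (-178220 - 25460*√14) + 4243 = -173977 - 25460*√14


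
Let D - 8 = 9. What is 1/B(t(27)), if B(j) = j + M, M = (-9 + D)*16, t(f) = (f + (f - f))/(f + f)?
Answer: 2/257 ≈ 0.0077821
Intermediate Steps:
D = 17 (D = 8 + 9 = 17)
t(f) = 1/2 (t(f) = (f + 0)/((2*f)) = f*(1/(2*f)) = 1/2)
M = 128 (M = (-9 + 17)*16 = 8*16 = 128)
B(j) = 128 + j (B(j) = j + 128 = 128 + j)
1/B(t(27)) = 1/(128 + 1/2) = 1/(257/2) = 2/257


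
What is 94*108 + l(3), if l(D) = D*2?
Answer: 10158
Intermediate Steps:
l(D) = 2*D
94*108 + l(3) = 94*108 + 2*3 = 10152 + 6 = 10158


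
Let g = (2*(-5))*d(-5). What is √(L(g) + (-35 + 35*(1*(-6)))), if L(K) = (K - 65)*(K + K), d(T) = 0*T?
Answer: 7*I*√5 ≈ 15.652*I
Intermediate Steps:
d(T) = 0
g = 0 (g = (2*(-5))*0 = -10*0 = 0)
L(K) = 2*K*(-65 + K) (L(K) = (-65 + K)*(2*K) = 2*K*(-65 + K))
√(L(g) + (-35 + 35*(1*(-6)))) = √(2*0*(-65 + 0) + (-35 + 35*(1*(-6)))) = √(2*0*(-65) + (-35 + 35*(-6))) = √(0 + (-35 - 210)) = √(0 - 245) = √(-245) = 7*I*√5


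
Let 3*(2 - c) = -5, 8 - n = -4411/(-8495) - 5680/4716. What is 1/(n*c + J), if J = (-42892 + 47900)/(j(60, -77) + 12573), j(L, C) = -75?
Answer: 62587515645/2018216124043 ≈ 0.031011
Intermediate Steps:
n = 86987171/10015605 (n = 8 - (-4411/(-8495) - 5680/4716) = 8 - (-4411*(-1/8495) - 5680*1/4716) = 8 - (4411/8495 - 1420/1179) = 8 - 1*(-6862331/10015605) = 8 + 6862331/10015605 = 86987171/10015605 ≈ 8.6852)
c = 11/3 (c = 2 - ⅓*(-5) = 2 + 5/3 = 11/3 ≈ 3.6667)
J = 2504/6249 (J = (-42892 + 47900)/(-75 + 12573) = 5008/12498 = 5008*(1/12498) = 2504/6249 ≈ 0.40070)
1/(n*c + J) = 1/((86987171/10015605)*(11/3) + 2504/6249) = 1/(956858881/30046815 + 2504/6249) = 1/(2018216124043/62587515645) = 62587515645/2018216124043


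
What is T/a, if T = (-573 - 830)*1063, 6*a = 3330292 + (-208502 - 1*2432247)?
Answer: -8948334/689543 ≈ -12.977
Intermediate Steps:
a = 689543/6 (a = (3330292 + (-208502 - 1*2432247))/6 = (3330292 + (-208502 - 2432247))/6 = (3330292 - 2640749)/6 = (⅙)*689543 = 689543/6 ≈ 1.1492e+5)
T = -1491389 (T = -1403*1063 = -1491389)
T/a = -1491389/689543/6 = -1491389*6/689543 = -8948334/689543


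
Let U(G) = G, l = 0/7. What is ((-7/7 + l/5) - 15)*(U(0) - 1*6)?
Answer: 96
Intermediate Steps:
l = 0 (l = 0*(⅐) = 0)
((-7/7 + l/5) - 15)*(U(0) - 1*6) = ((-7/7 + 0/5) - 15)*(0 - 1*6) = ((-7*⅐ + 0*(⅕)) - 15)*(0 - 6) = ((-1 + 0) - 15)*(-6) = (-1 - 15)*(-6) = -16*(-6) = 96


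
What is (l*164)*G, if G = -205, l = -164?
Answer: 5513680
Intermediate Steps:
(l*164)*G = -164*164*(-205) = -26896*(-205) = 5513680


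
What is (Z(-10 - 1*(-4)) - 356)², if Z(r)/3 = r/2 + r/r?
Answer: 131044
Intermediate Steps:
Z(r) = 3 + 3*r/2 (Z(r) = 3*(r/2 + r/r) = 3*(r*(½) + 1) = 3*(r/2 + 1) = 3*(1 + r/2) = 3 + 3*r/2)
(Z(-10 - 1*(-4)) - 356)² = ((3 + 3*(-10 - 1*(-4))/2) - 356)² = ((3 + 3*(-10 + 4)/2) - 356)² = ((3 + (3/2)*(-6)) - 356)² = ((3 - 9) - 356)² = (-6 - 356)² = (-362)² = 131044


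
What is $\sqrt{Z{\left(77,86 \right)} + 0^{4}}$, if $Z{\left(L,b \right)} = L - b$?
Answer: $3 i \approx 3.0 i$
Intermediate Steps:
$\sqrt{Z{\left(77,86 \right)} + 0^{4}} = \sqrt{\left(77 - 86\right) + 0^{4}} = \sqrt{\left(77 - 86\right) + 0} = \sqrt{-9 + 0} = \sqrt{-9} = 3 i$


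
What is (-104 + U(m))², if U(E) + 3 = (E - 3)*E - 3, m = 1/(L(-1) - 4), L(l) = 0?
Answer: 3052009/256 ≈ 11922.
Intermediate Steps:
m = -¼ (m = 1/(0 - 4) = 1/(-4) = -¼ ≈ -0.25000)
U(E) = -6 + E*(-3 + E) (U(E) = -3 + ((E - 3)*E - 3) = -3 + ((-3 + E)*E - 3) = -3 + (E*(-3 + E) - 3) = -3 + (-3 + E*(-3 + E)) = -6 + E*(-3 + E))
(-104 + U(m))² = (-104 + (-6 + (-¼)² - 3*(-¼)))² = (-104 + (-6 + 1/16 + ¾))² = (-104 - 83/16)² = (-1747/16)² = 3052009/256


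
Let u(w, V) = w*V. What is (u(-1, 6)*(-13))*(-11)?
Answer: -858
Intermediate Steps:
u(w, V) = V*w
(u(-1, 6)*(-13))*(-11) = ((6*(-1))*(-13))*(-11) = -6*(-13)*(-11) = 78*(-11) = -858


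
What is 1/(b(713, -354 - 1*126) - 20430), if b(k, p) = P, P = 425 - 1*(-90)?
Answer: -1/19915 ≈ -5.0213e-5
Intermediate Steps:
P = 515 (P = 425 + 90 = 515)
b(k, p) = 515
1/(b(713, -354 - 1*126) - 20430) = 1/(515 - 20430) = 1/(-19915) = -1/19915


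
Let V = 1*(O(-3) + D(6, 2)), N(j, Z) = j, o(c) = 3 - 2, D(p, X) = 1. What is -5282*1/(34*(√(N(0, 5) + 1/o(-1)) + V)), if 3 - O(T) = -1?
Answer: -2641/102 ≈ -25.892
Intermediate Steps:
O(T) = 4 (O(T) = 3 - 1*(-1) = 3 + 1 = 4)
o(c) = 1
V = 5 (V = 1*(4 + 1) = 1*5 = 5)
-5282*1/(34*(√(N(0, 5) + 1/o(-1)) + V)) = -5282*1/(34*(√(0 + 1/1) + 5)) = -5282*1/(34*(√(0 + 1) + 5)) = -5282*1/(34*(√1 + 5)) = -5282*1/(34*(1 + 5)) = -5282/(34*6) = -5282/204 = -5282*1/204 = -2641/102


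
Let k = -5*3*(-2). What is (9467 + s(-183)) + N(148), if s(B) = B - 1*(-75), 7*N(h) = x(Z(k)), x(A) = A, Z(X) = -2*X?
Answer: 65453/7 ≈ 9350.4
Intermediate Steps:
k = 30 (k = -15*(-2) = 30)
N(h) = -60/7 (N(h) = (-2*30)/7 = (⅐)*(-60) = -60/7)
s(B) = 75 + B (s(B) = B + 75 = 75 + B)
(9467 + s(-183)) + N(148) = (9467 + (75 - 183)) - 60/7 = (9467 - 108) - 60/7 = 9359 - 60/7 = 65453/7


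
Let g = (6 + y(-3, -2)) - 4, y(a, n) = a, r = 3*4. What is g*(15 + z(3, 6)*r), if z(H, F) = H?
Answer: -51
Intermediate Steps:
r = 12
g = -1 (g = (6 - 3) - 4 = 3 - 4 = -1)
g*(15 + z(3, 6)*r) = -(15 + 3*12) = -(15 + 36) = -1*51 = -51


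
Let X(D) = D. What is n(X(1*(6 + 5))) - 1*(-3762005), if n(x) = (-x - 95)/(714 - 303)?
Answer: 1546183949/411 ≈ 3.7620e+6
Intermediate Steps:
n(x) = -95/411 - x/411 (n(x) = (-95 - x)/411 = (-95 - x)*(1/411) = -95/411 - x/411)
n(X(1*(6 + 5))) - 1*(-3762005) = (-95/411 - (6 + 5)/411) - 1*(-3762005) = (-95/411 - 11/411) + 3762005 = -106/411 + 3762005 = 1546183949/411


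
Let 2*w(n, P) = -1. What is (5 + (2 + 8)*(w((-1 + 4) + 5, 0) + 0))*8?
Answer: 0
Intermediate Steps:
w(n, P) = -½ (w(n, P) = (½)*(-1) = -½)
(5 + (2 + 8)*(w((-1 + 4) + 5, 0) + 0))*8 = (5 + (2 + 8)*(-½ + 0))*8 = (5 + 10*(-½))*8 = (5 - 5)*8 = 0*8 = 0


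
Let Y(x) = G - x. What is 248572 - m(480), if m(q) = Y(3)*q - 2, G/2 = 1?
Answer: 249054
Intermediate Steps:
G = 2 (G = 2*1 = 2)
Y(x) = 2 - x
m(q) = -2 - q (m(q) = (2 - 1*3)*q - 2 = (2 - 3)*q - 2 = -q - 2 = -2 - q)
248572 - m(480) = 248572 - (-2 - 1*480) = 248572 - (-2 - 480) = 248572 - 1*(-482) = 248572 + 482 = 249054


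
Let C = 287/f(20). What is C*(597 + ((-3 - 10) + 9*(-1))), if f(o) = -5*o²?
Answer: -6601/80 ≈ -82.512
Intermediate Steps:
C = -287/2000 (C = 287/((-5*20²)) = 287/((-5*400)) = 287/(-2000) = 287*(-1/2000) = -287/2000 ≈ -0.14350)
C*(597 + ((-3 - 10) + 9*(-1))) = -287*(597 + ((-3 - 10) + 9*(-1)))/2000 = -287*(597 + (-13 - 9))/2000 = -287*(597 - 22)/2000 = -287/2000*575 = -6601/80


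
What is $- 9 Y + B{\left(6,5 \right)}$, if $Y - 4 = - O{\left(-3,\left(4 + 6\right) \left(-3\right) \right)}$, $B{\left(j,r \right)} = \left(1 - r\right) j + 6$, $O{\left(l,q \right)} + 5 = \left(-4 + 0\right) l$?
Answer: $9$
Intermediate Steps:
$O{\left(l,q \right)} = -5 - 4 l$ ($O{\left(l,q \right)} = -5 + \left(-4 + 0\right) l = -5 - 4 l$)
$B{\left(j,r \right)} = 6 + j \left(1 - r\right)$ ($B{\left(j,r \right)} = j \left(1 - r\right) + 6 = 6 + j \left(1 - r\right)$)
$Y = -3$ ($Y = 4 - \left(-5 - -12\right) = 4 - \left(-5 + 12\right) = 4 - 7 = -3$)
$- 9 Y + B{\left(6,5 \right)} = \left(-9\right) \left(-3\right) + \left(6 + 6 - 6 \cdot 5\right) = 27 + \left(6 + 6 - 30\right) = 27 - 18 = 9$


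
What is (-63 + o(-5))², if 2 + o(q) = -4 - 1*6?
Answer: 5625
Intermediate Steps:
o(q) = -12 (o(q) = -2 + (-4 - 1*6) = -2 + (-4 - 6) = -2 - 10 = -12)
(-63 + o(-5))² = (-63 - 12)² = (-75)² = 5625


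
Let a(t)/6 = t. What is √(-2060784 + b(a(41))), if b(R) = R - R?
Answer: 12*I*√14311 ≈ 1435.5*I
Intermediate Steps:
a(t) = 6*t
b(R) = 0
√(-2060784 + b(a(41))) = √(-2060784 + 0) = √(-2060784) = 12*I*√14311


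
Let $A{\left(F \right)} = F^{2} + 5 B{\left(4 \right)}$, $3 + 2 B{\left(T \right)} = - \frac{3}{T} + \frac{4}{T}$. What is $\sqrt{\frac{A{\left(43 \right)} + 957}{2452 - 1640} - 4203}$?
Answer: $\frac{i \sqrt{226036730}}{232} \approx 64.804 i$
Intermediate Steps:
$B{\left(T \right)} = - \frac{3}{2} + \frac{1}{2 T}$ ($B{\left(T \right)} = - \frac{3}{2} + \frac{- \frac{3}{T} + \frac{4}{T}}{2} = - \frac{3}{2} + \frac{1}{2 T}$)
$A{\left(F \right)} = - \frac{55}{8} + F^{2}$ ($A{\left(F \right)} = F^{2} + 5 \frac{1 - 12}{2 \cdot 4} = F^{2} + 5 \cdot \frac{1}{2} \cdot \frac{1}{4} \left(1 - 12\right) = F^{2} + 5 \cdot \frac{1}{2} \cdot \frac{1}{4} \left(-11\right) = F^{2} + 5 \left(- \frac{11}{8}\right) = F^{2} - \frac{55}{8} = - \frac{55}{8} + F^{2}$)
$\sqrt{\frac{A{\left(43 \right)} + 957}{2452 - 1640} - 4203} = \sqrt{\frac{\left(- \frac{55}{8} + 43^{2}\right) + 957}{2452 - 1640} - 4203} = \sqrt{\frac{\left(- \frac{55}{8} + 1849\right) + 957}{812} - 4203} = \sqrt{\left(\frac{14737}{8} + 957\right) \frac{1}{812} - 4203} = \sqrt{\frac{22393}{8} \cdot \frac{1}{812} - 4203} = \sqrt{\frac{3199}{928} - 4203} = \sqrt{- \frac{3897185}{928}} = \frac{i \sqrt{226036730}}{232}$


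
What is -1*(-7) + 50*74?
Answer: 3707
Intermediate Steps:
-1*(-7) + 50*74 = 7 + 3700 = 3707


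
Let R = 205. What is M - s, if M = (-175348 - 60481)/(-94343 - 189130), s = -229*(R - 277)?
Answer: -4673666995/283473 ≈ -16487.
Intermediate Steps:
s = 16488 (s = -229*(205 - 277) = -229*(-72) = 16488)
M = 235829/283473 (M = -235829/(-283473) = -235829*(-1/283473) = 235829/283473 ≈ 0.83193)
M - s = 235829/283473 - 1*16488 = 235829/283473 - 16488 = -4673666995/283473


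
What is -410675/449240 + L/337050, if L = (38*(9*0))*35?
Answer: -82135/89848 ≈ -0.91416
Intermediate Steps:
L = 0 (L = (38*0)*35 = 0*35 = 0)
-410675/449240 + L/337050 = -410675/449240 + 0/337050 = -410675*1/449240 + 0*(1/337050) = -82135/89848 + 0 = -82135/89848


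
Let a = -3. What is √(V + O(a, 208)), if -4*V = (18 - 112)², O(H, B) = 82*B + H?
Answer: 2*√3711 ≈ 121.84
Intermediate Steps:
O(H, B) = H + 82*B
V = -2209 (V = -(18 - 112)²/4 = -¼*(-94)² = -¼*8836 = -2209)
√(V + O(a, 208)) = √(-2209 + (-3 + 82*208)) = √(-2209 + (-3 + 17056)) = √(-2209 + 17053) = √14844 = 2*√3711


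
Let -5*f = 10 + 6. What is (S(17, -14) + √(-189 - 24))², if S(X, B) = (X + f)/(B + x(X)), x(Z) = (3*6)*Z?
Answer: -454026039/2131600 + 69*I*√213/730 ≈ -213.0 + 1.3795*I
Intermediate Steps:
f = -16/5 (f = -(10 + 6)/5 = -⅕*16 = -16/5 ≈ -3.2000)
x(Z) = 18*Z
S(X, B) = (-16/5 + X)/(B + 18*X) (S(X, B) = (X - 16/5)/(B + 18*X) = (-16/5 + X)/(B + 18*X))
(S(17, -14) + √(-189 - 24))² = ((-16/5 + 17)/(-14 + 18*17) + √(-189 - 24))² = ((69/5)/(-14 + 306) + √(-213))² = ((69/5)/292 + I*√213)² = ((1/292)*(69/5) + I*√213)² = (69/1460 + I*√213)²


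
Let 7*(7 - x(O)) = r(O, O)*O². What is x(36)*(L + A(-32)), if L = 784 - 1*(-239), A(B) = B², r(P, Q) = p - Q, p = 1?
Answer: 13278889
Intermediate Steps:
r(P, Q) = 1 - Q
x(O) = 7 - O²*(1 - O)/7 (x(O) = 7 - (1 - O)*O²/7 = 7 - O²*(1 - O)/7)
L = 1023 (L = 784 + 239 = 1023)
x(36)*(L + A(-32)) = (7 + (⅐)*36²*(-1 + 36))*(1023 + (-32)²) = (7 + (⅐)*1296*35)*(1023 + 1024) = (7 + 6480)*2047 = 6487*2047 = 13278889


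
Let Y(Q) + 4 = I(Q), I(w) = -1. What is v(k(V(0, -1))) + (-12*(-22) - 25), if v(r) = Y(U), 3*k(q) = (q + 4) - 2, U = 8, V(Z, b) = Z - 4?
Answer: 234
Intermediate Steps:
V(Z, b) = -4 + Z
Y(Q) = -5 (Y(Q) = -4 - 1 = -5)
k(q) = 2/3 + q/3 (k(q) = ((q + 4) - 2)/3 = ((4 + q) - 2)/3 = (2 + q)/3 = 2/3 + q/3)
v(r) = -5
v(k(V(0, -1))) + (-12*(-22) - 25) = -5 + (-12*(-22) - 25) = -5 + (264 - 25) = -5 + 239 = 234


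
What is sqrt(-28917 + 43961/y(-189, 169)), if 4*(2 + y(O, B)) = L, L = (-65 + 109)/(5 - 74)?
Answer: I*sqrt(1093949358)/149 ≈ 221.98*I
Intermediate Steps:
L = -44/69 (L = 44/(-69) = 44*(-1/69) = -44/69 ≈ -0.63768)
y(O, B) = -149/69 (y(O, B) = -2 + (1/4)*(-44/69) = -2 - 11/69 = -149/69)
sqrt(-28917 + 43961/y(-189, 169)) = sqrt(-28917 + 43961/(-149/69)) = sqrt(-28917 + 43961*(-69/149)) = sqrt(-28917 - 3033309/149) = sqrt(-7341942/149) = I*sqrt(1093949358)/149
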